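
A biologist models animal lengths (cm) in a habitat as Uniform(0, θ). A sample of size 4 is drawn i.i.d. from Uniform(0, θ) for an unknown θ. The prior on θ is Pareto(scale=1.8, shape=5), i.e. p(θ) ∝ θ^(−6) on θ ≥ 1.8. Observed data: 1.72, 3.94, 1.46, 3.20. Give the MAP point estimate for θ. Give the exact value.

The Uniform(0, θ) likelihood is θ^(−n) for θ ≥ max(xᵢ), zero otherwise. Here max(xᵢ) = 3.94.
Posterior ∝ θ^(−6) · θ^(−4) = θ^(−10) on θ ≥ max(1.8, 3.94) = 3.94.
This density is strictly decreasing in θ, so the posterior mode lies at the lower boundary of the support.

θ̂_MAP = 3.94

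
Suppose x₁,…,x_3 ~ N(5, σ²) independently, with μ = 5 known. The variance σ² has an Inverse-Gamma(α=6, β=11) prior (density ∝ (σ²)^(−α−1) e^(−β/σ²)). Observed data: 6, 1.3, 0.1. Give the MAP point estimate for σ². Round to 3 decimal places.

σ̂²_MAP = 3.571

Sum of squared deviations about the known mean: SS = (6−5)² + (1.3−5)² + (0.1−5)² = 38.7.
The Normal likelihood contributes (σ²)^(−n/2) exp(−SS/(2σ²)), so the posterior is Inverse-Gamma(α + n/2, β + SS/2) = Inverse-Gamma(7.5, 30.35).
The mode of Inverse-Gamma(a, b) is b/(a+1) = 30.35/8.5 ≈ 3.571.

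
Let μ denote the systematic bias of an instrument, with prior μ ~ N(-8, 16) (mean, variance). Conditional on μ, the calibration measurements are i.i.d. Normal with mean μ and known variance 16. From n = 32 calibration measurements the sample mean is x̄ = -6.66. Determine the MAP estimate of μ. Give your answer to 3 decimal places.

n = 32, x̄ = -6.66.
For a Normal prior and Normal likelihood with known variance, the posterior is Normal; its mode equals its mean, the precision-weighted average.
Prior precision 1/σ₀² = 1/16 = 0.0625; data precision n/σ² = 32/16 = 2.
μ̂ = (0.0625·(-8) + 2·(-6.66)) / (0.0625 + 2) = (-13.82)/2.0625 = -5528/825 ≈ -6.701.

μ̂_MAP = -6.701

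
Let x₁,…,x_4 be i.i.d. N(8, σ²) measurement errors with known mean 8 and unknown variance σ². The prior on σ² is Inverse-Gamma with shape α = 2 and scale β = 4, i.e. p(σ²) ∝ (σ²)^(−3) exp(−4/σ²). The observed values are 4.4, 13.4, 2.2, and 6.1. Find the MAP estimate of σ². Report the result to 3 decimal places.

σ̂²_MAP = 8.737

Sum of squared deviations about the known mean: SS = (4.4−8)² + (13.4−8)² + (2.2−8)² + (6.1−8)² = 79.37.
The Normal likelihood contributes (σ²)^(−n/2) exp(−SS/(2σ²)), so the posterior is Inverse-Gamma(α + n/2, β + SS/2) = Inverse-Gamma(4, 43.685).
The mode of Inverse-Gamma(a, b) is b/(a+1) = 43.685/5 ≈ 8.737.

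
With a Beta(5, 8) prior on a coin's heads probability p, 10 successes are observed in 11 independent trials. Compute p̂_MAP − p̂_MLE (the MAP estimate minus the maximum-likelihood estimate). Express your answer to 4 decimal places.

MAP − MLE = -0.2727

Posterior is Beta(15, 9); MAP = (15−1)/(24−2) = 14/22 ≈ 0.63636.
MLE ignores the prior: p̂_MLE = k/n = 10/11 ≈ 0.90909.
Difference = 14/22 − 10/11 = -3/11 ≈ -0.2727.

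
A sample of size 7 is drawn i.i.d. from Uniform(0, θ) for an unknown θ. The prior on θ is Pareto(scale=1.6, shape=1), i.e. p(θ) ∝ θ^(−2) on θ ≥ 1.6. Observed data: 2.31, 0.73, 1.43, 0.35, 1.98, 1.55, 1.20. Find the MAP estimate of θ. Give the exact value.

θ̂_MAP = 2.31

The Uniform(0, θ) likelihood is θ^(−n) for θ ≥ max(xᵢ), zero otherwise. Here max(xᵢ) = 2.31.
Posterior ∝ θ^(−2) · θ^(−7) = θ^(−9) on θ ≥ max(1.6, 2.31) = 2.31.
This density is strictly decreasing in θ, so the posterior mode lies at the lower boundary of the support.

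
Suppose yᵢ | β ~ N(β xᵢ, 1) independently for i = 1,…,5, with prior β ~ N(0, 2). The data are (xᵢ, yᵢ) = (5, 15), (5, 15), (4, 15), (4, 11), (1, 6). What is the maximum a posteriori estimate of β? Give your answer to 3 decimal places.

β̂_MAP = 3.114

log p(β | y) = −Σ(yᵢ − βxᵢ)²/(2·1) − β²/(2·2) + const.
Setting the derivative to zero: Σxᵢ(yᵢ − βxᵢ)/1 − β/2 = 0, so β = Σxᵢyᵢ / (Σxᵢ² + σ²/τ²).
Σxᵢyᵢ = 5·15 + 5·15 + 4·15 + 4·11 + 1·6 = 260; Σxᵢ² = 83; σ²/τ² = 0.5.
β̂_MAP = 260 / (83 + 0.5) = 260/83.5 ≈ 3.114.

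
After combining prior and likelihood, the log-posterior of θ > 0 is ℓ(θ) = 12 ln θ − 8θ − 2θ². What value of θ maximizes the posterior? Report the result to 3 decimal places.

θ̂_MAP = 1.000

ℓ'(θ) = 12/θ − 8 − 4θ. Setting this to zero and multiplying by θ: 4θ² + 8θ − 12 = 0.
θ = (−8 + √(8² + 4·4·12)) / (2·4) = (−8 + √256) / 8 = (−8 + 16)/8 = 1.
ℓ''(θ) = −12/θ² − 4 < 0, confirming a maximum.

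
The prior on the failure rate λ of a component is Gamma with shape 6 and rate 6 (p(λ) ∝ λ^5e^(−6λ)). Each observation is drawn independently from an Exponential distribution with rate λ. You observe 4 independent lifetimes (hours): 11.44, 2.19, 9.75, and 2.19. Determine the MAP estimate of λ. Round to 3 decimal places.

λ̂_MAP = 0.285

The Exponential(rate=λ) likelihood is ∝ λ^n e^(−λΣtᵢ). Here n = 4 and Σtᵢ = 11.44 + 2.19 + 9.75 + 2.19 = 25.57.
Posterior ∝ λ^5e^(−6λ) · λ^4e^(−25.57λ) = λ^9e^(−31.57λ), i.e. Gamma(10, 31.57).
Mode = (a−1)/b = 9/31.57 ≈ 0.285.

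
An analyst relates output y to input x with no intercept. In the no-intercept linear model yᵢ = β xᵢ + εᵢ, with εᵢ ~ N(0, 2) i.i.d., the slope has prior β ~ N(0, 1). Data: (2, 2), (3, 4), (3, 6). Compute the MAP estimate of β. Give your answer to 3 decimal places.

β̂_MAP = 1.417

log p(β | y) = −Σ(yᵢ − βxᵢ)²/(2·2) − β²/(2·1) + const.
Setting the derivative to zero: Σxᵢ(yᵢ − βxᵢ)/2 − β/1 = 0, so β = Σxᵢyᵢ / (Σxᵢ² + σ²/τ²).
Σxᵢyᵢ = 2·2 + 3·4 + 3·6 = 34; Σxᵢ² = 22; σ²/τ² = 2.
β̂_MAP = 34 / (22 + 2) = 34/24 ≈ 1.417.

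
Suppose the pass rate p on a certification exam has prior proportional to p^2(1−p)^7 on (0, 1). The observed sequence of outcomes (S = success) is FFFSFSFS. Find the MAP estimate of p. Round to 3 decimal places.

The prior density ∝ p^2(1−p)^7 is the kernel of Beta(3, 8).
Data: 3 successes in 8 trials (from the sequence). The binomial likelihood contributes p^3(1−p)^5, so the posterior is Beta(3+3, 8+5) = Beta(6, 13).
For Beta(a, b) with a, b > 1 the mode is (a−1)/(a+b−2) = 5/17 ≈ 0.294.

p̂_MAP = 0.294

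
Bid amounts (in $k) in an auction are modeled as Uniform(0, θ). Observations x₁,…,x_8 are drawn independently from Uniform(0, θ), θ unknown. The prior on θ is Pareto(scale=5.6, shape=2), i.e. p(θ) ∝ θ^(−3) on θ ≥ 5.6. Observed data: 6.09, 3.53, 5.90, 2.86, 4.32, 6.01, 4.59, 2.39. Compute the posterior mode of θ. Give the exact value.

θ̂_MAP = 6.09

The Uniform(0, θ) likelihood is θ^(−n) for θ ≥ max(xᵢ), zero otherwise. Here max(xᵢ) = 6.09.
Posterior ∝ θ^(−3) · θ^(−8) = θ^(−11) on θ ≥ max(5.6, 6.09) = 6.09.
This density is strictly decreasing in θ, so the posterior mode lies at the lower boundary of the support.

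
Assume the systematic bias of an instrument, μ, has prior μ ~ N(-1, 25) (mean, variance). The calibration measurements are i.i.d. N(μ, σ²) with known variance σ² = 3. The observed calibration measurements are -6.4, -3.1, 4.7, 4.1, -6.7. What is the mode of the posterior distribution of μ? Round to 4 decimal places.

n = 5; x̄ = ((-6.4) + (-3.1) + 4.7 + 4.1 + (-6.7))/5 = -7.4/5 = -1.48.
For a Normal prior and Normal likelihood with known variance, the posterior is Normal; its mode equals its mean, the precision-weighted average.
Prior precision 1/σ₀² = 1/25 = 0.04; data precision n/σ² = 5/3.
μ̂ = (0.04·(-1) + (5/3)·(-1.48)) / (0.04 + 5/3) = (-188/75)/(128/75) = -1.46875 ≈ -1.4688.

μ̂_MAP = -1.4688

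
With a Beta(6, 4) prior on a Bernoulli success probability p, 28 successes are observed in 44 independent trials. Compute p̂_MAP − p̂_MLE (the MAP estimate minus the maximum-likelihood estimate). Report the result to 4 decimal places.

Posterior is Beta(34, 20); MAP = (34−1)/(54−2) = 33/52 ≈ 0.63462.
MLE ignores the prior: p̂_MLE = k/n = 28/44 ≈ 0.63636.
Difference = 33/52 − 28/44 = -1/572 ≈ -0.0017.

MAP − MLE = -0.0017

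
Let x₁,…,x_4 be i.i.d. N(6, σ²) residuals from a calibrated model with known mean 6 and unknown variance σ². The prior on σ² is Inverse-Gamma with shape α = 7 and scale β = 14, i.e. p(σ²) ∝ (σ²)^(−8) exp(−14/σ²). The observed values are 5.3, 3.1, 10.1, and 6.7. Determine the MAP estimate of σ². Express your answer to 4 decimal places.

σ̂²_MAP = 2.7100

Sum of squared deviations about the known mean: SS = (5.3−6)² + (3.1−6)² + (10.1−6)² + (6.7−6)² = 26.2.
The Normal likelihood contributes (σ²)^(−n/2) exp(−SS/(2σ²)), so the posterior is Inverse-Gamma(α + n/2, β + SS/2) = Inverse-Gamma(9, 27.1).
The mode of Inverse-Gamma(a, b) is b/(a+1) = 27.1/10 ≈ 2.7100.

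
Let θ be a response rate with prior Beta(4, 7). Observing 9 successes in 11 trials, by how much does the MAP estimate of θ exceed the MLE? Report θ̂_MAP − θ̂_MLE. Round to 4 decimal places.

MAP − MLE = -0.2182

Posterior is Beta(13, 9); MAP = (13−1)/(22−2) = 12/20 ≈ 0.60000.
MLE ignores the prior: θ̂_MLE = k/n = 9/11 ≈ 0.81818.
Difference = 12/20 − 9/11 = -12/55 ≈ -0.2182.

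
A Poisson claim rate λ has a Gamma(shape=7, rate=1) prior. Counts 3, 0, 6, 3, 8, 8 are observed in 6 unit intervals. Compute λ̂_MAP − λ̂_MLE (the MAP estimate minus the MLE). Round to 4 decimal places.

MAP − MLE = 0.1905

Σxᵢ = 28. Posterior is Gamma(35, 7); MAP = (35−1)/7 = 34/7 ≈ 4.85714.
MLE = x̄ = 28/6 ≈ 4.66667.
Difference = 34/7 − 28/6 = 4/21 ≈ 0.1905.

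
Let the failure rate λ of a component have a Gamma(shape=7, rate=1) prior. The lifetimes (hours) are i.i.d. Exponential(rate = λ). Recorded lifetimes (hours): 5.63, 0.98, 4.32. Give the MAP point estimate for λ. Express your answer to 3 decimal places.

The Exponential(rate=λ) likelihood is ∝ λ^n e^(−λΣtᵢ). Here n = 3 and Σtᵢ = 5.63 + 0.98 + 4.32 = 10.93.
Posterior ∝ λ^6e^(−1λ) · λ^3e^(−10.93λ) = λ^9e^(−11.93λ), i.e. Gamma(10, 11.93).
Mode = (a−1)/b = 9/11.93 ≈ 0.754.

λ̂_MAP = 0.754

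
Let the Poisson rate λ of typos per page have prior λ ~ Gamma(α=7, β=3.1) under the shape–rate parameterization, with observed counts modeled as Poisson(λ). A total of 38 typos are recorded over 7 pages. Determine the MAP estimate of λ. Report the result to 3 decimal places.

Σxᵢ = 38, n = 7.
Posterior ∝ λ^6e^(−3.1λ) · λ^38e^(−7λ) = λ^44e^(−10.1λ), i.e. Gamma(shape=45, rate=10.1).
The mode of a Gamma(a, b) with a ≥ 1 (shape–rate) is (a−1)/b = 44/10.1 ≈ 4.356.

λ̂_MAP = 4.356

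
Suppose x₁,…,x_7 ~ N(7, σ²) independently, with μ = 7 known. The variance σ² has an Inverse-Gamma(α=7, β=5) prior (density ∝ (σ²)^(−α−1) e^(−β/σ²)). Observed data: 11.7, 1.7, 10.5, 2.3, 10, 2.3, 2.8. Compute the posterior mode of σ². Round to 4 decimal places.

Sum of squared deviations about the known mean: SS = (11.7−7)² + (1.7−7)² + (10.5−7)² + (2.3−7)² + (10−7)² + (2.3−7)² + (2.8−7)² = 133.25.
The Normal likelihood contributes (σ²)^(−n/2) exp(−SS/(2σ²)), so the posterior is Inverse-Gamma(α + n/2, β + SS/2) = Inverse-Gamma(10.5, 71.625).
The mode of Inverse-Gamma(a, b) is b/(a+1) = 71.625/11.5 ≈ 6.2283.

σ̂²_MAP = 6.2283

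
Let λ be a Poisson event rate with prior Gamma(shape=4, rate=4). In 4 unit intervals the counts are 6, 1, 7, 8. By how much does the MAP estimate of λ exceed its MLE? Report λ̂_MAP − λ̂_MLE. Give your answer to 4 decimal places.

Σxᵢ = 22. Posterior is Gamma(26, 8); MAP = (26−1)/8 = 25/8 ≈ 3.12500.
MLE = x̄ = 22/4 ≈ 5.50000.
Difference = 25/8 − 22/4 = -19/8 ≈ -2.3750.

MAP − MLE = -2.3750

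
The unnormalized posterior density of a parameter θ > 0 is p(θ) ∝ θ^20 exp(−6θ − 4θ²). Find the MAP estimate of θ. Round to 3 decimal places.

θ̂_MAP = 1.250

ℓ'(θ) = 20/θ − 6 − 8θ. Setting this to zero and multiplying by θ: 8θ² + 6θ − 20 = 0.
θ = (−6 + √(6² + 4·8·20)) / (2·8) = (−6 + √676) / 16 = (−6 + 26)/16 = 5/4.
ℓ''(θ) = −20/θ² − 8 < 0, confirming a maximum.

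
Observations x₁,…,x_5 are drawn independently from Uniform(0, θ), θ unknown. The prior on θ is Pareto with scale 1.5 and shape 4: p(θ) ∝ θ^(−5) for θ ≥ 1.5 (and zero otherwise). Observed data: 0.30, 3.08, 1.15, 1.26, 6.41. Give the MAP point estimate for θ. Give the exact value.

θ̂_MAP = 6.41

The Uniform(0, θ) likelihood is θ^(−n) for θ ≥ max(xᵢ), zero otherwise. Here max(xᵢ) = 6.41.
Posterior ∝ θ^(−5) · θ^(−5) = θ^(−10) on θ ≥ max(1.5, 6.41) = 6.41.
This density is strictly decreasing in θ, so the posterior mode lies at the lower boundary of the support.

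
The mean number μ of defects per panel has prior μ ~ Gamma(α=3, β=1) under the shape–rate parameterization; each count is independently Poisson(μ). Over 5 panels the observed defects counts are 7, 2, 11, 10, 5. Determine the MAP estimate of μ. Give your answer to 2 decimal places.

Σxᵢ = 7+2+11+10+5 = 35, with n = 5.
Posterior ∝ μ^2e^(−1μ) · μ^35e^(−5μ) = μ^37e^(−6μ), i.e. Gamma(shape=38, rate=6).
The mode of a Gamma(a, b) with a ≥ 1 (shape–rate) is (a−1)/b = 37/6 ≈ 6.17.

μ̂_MAP = 6.17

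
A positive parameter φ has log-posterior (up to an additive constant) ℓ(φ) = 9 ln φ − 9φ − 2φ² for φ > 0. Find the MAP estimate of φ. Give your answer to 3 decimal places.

ℓ'(φ) = 9/φ − 9 − 4φ. Setting this to zero and multiplying by φ: 4φ² + 9φ − 9 = 0.
φ = (−9 + √(9² + 4·4·9)) / (2·4) = (−9 + √225) / 8 = (−9 + 15)/8 = 3/4.
ℓ''(φ) = −9/φ² − 4 < 0, confirming a maximum.

φ̂_MAP = 0.750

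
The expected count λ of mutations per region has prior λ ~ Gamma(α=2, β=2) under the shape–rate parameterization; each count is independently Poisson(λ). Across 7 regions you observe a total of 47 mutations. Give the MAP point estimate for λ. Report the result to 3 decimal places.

Σxᵢ = 47, n = 7.
Posterior ∝ λe^(−2λ) · λ^47e^(−7λ) = λ^48e^(−9λ), i.e. Gamma(shape=49, rate=9).
The mode of a Gamma(a, b) with a ≥ 1 (shape–rate) is (a−1)/b = 48/9 ≈ 5.333.

λ̂_MAP = 5.333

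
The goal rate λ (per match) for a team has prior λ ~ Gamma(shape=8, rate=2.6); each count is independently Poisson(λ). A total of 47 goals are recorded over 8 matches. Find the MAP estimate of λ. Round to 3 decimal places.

Σxᵢ = 47, n = 8.
Posterior ∝ λ^7e^(−2.6λ) · λ^47e^(−8λ) = λ^54e^(−10.6λ), i.e. Gamma(shape=55, rate=10.6).
The mode of a Gamma(a, b) with a ≥ 1 (shape–rate) is (a−1)/b = 54/10.6 ≈ 5.094.

λ̂_MAP = 5.094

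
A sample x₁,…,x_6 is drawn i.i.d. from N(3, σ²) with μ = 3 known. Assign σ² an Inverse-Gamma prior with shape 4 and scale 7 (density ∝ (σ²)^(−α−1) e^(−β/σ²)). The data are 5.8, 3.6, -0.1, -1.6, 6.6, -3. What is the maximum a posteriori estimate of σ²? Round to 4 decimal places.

σ̂²_MAP = 6.3706

Sum of squared deviations about the known mean: SS = (5.8−3)² + (3.6−3)² + (-0.1−3)² + (-1.6−3)² + (6.6−3)² + (-3−3)² = 87.93.
The Normal likelihood contributes (σ²)^(−n/2) exp(−SS/(2σ²)), so the posterior is Inverse-Gamma(α + n/2, β + SS/2) = Inverse-Gamma(7, 50.965).
The mode of Inverse-Gamma(a, b) is b/(a+1) = 50.965/8 ≈ 6.3706.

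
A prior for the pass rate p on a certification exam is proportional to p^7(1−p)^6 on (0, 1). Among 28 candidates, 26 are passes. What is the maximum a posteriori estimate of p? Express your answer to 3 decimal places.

The prior density ∝ p^7(1−p)^6 is the kernel of Beta(8, 7).
Data: 26 successes in 28 trials. The binomial likelihood contributes p^26(1−p)^2, so the posterior is Beta(8+26, 7+2) = Beta(34, 9).
For Beta(a, b) with a, b > 1 the mode is (a−1)/(a+b−2) = 33/41 ≈ 0.805.

p̂_MAP = 0.805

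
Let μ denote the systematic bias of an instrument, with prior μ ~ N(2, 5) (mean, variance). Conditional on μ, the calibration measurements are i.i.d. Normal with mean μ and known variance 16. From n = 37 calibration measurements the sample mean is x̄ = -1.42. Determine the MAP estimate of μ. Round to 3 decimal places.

μ̂_MAP = -1.148

n = 37, x̄ = -1.42.
For a Normal prior and Normal likelihood with known variance, the posterior is Normal; its mode equals its mean, the precision-weighted average.
Prior precision 1/σ₀² = 1/5 = 0.2; data precision n/σ² = 37/16 = 2.3125.
μ̂ = (0.2·2 + 2.3125·(-1.42)) / (0.2 + 2.3125) = (-2.88375)/2.5125 = -769/670 ≈ -1.148.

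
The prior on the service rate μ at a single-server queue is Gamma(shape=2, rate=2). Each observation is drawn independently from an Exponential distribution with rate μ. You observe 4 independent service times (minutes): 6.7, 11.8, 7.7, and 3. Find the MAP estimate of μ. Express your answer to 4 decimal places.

The Exponential(rate=μ) likelihood is ∝ μ^n e^(−μΣtᵢ). Here n = 4 and Σtᵢ = 6.7 + 11.8 + 7.7 + 3 = 29.2.
Posterior ∝ μe^(−2μ) · μ^4e^(−29.2μ) = μ^5e^(−31.2μ), i.e. Gamma(6, 31.2).
Mode = (a−1)/b = 5/31.2 ≈ 0.1603.

μ̂_MAP = 0.1603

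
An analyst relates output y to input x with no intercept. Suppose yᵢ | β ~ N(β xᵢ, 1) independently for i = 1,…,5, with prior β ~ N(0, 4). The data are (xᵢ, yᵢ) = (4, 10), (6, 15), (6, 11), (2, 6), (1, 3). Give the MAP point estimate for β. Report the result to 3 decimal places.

log p(β | y) = −Σ(yᵢ − βxᵢ)²/(2·1) − β²/(2·4) + const.
Setting the derivative to zero: Σxᵢ(yᵢ − βxᵢ)/1 − β/4 = 0, so β = Σxᵢyᵢ / (Σxᵢ² + σ²/τ²).
Σxᵢyᵢ = 4·10 + 6·15 + 6·11 + 2·6 + 1·3 = 211; Σxᵢ² = 93; σ²/τ² = 0.25.
β̂_MAP = 211 / (93 + 0.25) = 211/93.25 ≈ 2.263.

β̂_MAP = 2.263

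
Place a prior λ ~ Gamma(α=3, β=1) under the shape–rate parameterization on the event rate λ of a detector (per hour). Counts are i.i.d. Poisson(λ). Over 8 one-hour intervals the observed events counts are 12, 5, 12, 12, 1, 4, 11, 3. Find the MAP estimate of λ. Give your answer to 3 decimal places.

λ̂_MAP = 6.889

Σxᵢ = 12+5+12+12+1+4+11+3 = 60, with n = 8.
Posterior ∝ λ^2e^(−1λ) · λ^60e^(−8λ) = λ^62e^(−9λ), i.e. Gamma(shape=63, rate=9).
The mode of a Gamma(a, b) with a ≥ 1 (shape–rate) is (a−1)/b = 62/9 ≈ 6.889.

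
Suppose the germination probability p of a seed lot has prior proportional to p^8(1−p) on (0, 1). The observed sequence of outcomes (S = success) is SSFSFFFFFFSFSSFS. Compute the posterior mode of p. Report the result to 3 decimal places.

p̂_MAP = 0.600

The prior density ∝ p^8(1−p)^1 is the kernel of Beta(9, 2).
Data: 7 successes in 16 trials (from the sequence). The binomial likelihood contributes p^7(1−p)^9, so the posterior is Beta(9+7, 2+9) = Beta(16, 11).
For Beta(a, b) with a, b > 1 the mode is (a−1)/(a+b−2) = 15/25 ≈ 0.600.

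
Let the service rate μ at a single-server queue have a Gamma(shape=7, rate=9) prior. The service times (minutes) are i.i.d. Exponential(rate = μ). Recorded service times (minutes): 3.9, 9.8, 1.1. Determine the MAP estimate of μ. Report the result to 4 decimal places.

The Exponential(rate=μ) likelihood is ∝ μ^n e^(−μΣtᵢ). Here n = 3 and Σtᵢ = 3.9 + 9.8 + 1.1 = 14.8.
Posterior ∝ μ^6e^(−9μ) · μ^3e^(−14.8μ) = μ^9e^(−23.8μ), i.e. Gamma(10, 23.8).
Mode = (a−1)/b = 9/23.8 ≈ 0.3782.

μ̂_MAP = 0.3782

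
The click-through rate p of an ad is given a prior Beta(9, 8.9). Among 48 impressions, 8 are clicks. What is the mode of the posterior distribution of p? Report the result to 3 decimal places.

Prior: Beta(9, 8.9).
Data: 8 successes in 48 trials. The binomial likelihood contributes p^8(1−p)^40, so the posterior is Beta(9+8, 8.9+40) = Beta(17, 48.9).
For Beta(a, b) with a, b > 1 the mode is (a−1)/(a+b−2) = 16/63.9 ≈ 0.250.

p̂_MAP = 0.250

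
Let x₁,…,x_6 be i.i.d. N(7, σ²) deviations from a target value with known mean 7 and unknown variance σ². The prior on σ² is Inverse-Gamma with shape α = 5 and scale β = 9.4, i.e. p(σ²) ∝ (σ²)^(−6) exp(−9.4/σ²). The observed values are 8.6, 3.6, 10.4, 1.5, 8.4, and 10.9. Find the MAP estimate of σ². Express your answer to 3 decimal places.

Sum of squared deviations about the known mean: SS = (8.6−7)² + (3.6−7)² + (10.4−7)² + (1.5−7)² + (8.4−7)² + (10.9−7)² = 73.1.
The Normal likelihood contributes (σ²)^(−n/2) exp(−SS/(2σ²)), so the posterior is Inverse-Gamma(α + n/2, β + SS/2) = Inverse-Gamma(8, 45.95).
The mode of Inverse-Gamma(a, b) is b/(a+1) = 45.95/9 ≈ 5.106.

σ̂²_MAP = 5.106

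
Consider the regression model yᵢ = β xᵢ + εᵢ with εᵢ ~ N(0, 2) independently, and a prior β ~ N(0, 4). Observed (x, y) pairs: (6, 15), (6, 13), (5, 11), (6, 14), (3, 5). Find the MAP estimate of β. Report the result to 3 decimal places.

β̂_MAP = 2.260

log p(β | y) = −Σ(yᵢ − βxᵢ)²/(2·2) − β²/(2·4) + const.
Setting the derivative to zero: Σxᵢ(yᵢ − βxᵢ)/2 − β/4 = 0, so β = Σxᵢyᵢ / (Σxᵢ² + σ²/τ²).
Σxᵢyᵢ = 6·15 + 6·13 + 5·11 + 6·14 + 3·5 = 322; Σxᵢ² = 142; σ²/τ² = 0.5.
β̂_MAP = 322 / (142 + 0.5) = 322/142.5 ≈ 2.260.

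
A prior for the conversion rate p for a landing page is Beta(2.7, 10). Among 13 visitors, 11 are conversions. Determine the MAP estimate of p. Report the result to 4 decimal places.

p̂_MAP = 0.5359

Prior: Beta(2.7, 10).
Data: 11 successes in 13 trials. The binomial likelihood contributes p^11(1−p)^2, so the posterior is Beta(2.7+11, 10+2) = Beta(13.7, 12).
For Beta(a, b) with a, b > 1 the mode is (a−1)/(a+b−2) = 12.7/23.7 ≈ 0.5359.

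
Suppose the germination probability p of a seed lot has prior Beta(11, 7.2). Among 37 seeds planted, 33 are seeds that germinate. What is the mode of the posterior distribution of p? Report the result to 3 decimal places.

Prior: Beta(11, 7.2).
Data: 33 successes in 37 trials. The binomial likelihood contributes p^33(1−p)^4, so the posterior is Beta(11+33, 7.2+4) = Beta(44, 11.2).
For Beta(a, b) with a, b > 1 the mode is (a−1)/(a+b−2) = 43/53.2 ≈ 0.808.

p̂_MAP = 0.808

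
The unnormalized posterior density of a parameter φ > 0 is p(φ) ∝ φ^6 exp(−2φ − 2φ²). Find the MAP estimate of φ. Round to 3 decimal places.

ℓ'(φ) = 6/φ − 2 − 4φ. Setting this to zero and multiplying by φ: 4φ² + 2φ − 6 = 0.
φ = (−2 + √(2² + 4·4·6)) / (2·4) = (−2 + √100) / 8 = (−2 + 10)/8 = 1.
ℓ''(φ) = −6/φ² − 4 < 0, confirming a maximum.

φ̂_MAP = 1.000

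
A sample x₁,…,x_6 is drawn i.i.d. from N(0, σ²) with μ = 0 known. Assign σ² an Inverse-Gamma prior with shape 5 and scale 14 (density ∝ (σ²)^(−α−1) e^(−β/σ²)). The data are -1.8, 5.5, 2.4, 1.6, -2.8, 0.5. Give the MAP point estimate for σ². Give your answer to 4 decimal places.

Sum of squared deviations about the known mean: SS = (-1.8−0)² + (5.5−0)² + (2.4−0)² + (1.6−0)² + (-2.8−0)² + (0.5−0)² = 49.9.
The Normal likelihood contributes (σ²)^(−n/2) exp(−SS/(2σ²)), so the posterior is Inverse-Gamma(α + n/2, β + SS/2) = Inverse-Gamma(8, 38.95).
The mode of Inverse-Gamma(a, b) is b/(a+1) = 38.95/9 ≈ 4.3278.

σ̂²_MAP = 4.3278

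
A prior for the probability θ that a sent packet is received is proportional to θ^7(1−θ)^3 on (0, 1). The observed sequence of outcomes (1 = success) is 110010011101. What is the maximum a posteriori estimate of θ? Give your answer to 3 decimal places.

θ̂_MAP = 0.636

The prior density ∝ θ^7(1−θ)^3 is the kernel of Beta(8, 4).
Data: 7 successes in 12 trials (from the sequence). The binomial likelihood contributes θ^7(1−θ)^5, so the posterior is Beta(8+7, 4+5) = Beta(15, 9).
For Beta(a, b) with a, b > 1 the mode is (a−1)/(a+b−2) = 14/22 ≈ 0.636.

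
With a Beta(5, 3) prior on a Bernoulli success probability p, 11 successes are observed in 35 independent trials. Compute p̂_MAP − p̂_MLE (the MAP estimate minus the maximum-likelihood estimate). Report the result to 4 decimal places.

MAP − MLE = 0.0516

Posterior is Beta(16, 27); MAP = (16−1)/(43−2) = 15/41 ≈ 0.36585.
MLE ignores the prior: p̂_MLE = k/n = 11/35 ≈ 0.31429.
Difference = 15/41 − 11/35 = 74/1435 ≈ 0.0516.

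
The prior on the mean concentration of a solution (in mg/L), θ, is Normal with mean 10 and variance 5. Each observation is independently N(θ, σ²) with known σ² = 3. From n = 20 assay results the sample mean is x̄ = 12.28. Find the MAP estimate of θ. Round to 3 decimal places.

θ̂_MAP = 12.214

n = 20, x̄ = 12.28.
For a Normal prior and Normal likelihood with known variance, the posterior is Normal; its mode equals its mean, the precision-weighted average.
Prior precision 1/σ₀² = 1/5 = 0.2; data precision n/σ² = 20/3.
θ̂ = (0.2·10 + (20/3)·12.28) / (0.2 + 20/3) = (1258/15)/(103/15) = 1258/103 ≈ 12.214.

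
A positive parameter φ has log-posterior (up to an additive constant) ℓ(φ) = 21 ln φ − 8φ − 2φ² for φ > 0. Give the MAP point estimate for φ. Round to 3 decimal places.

φ̂_MAP = 1.500

ℓ'(φ) = 21/φ − 8 − 4φ. Setting this to zero and multiplying by φ: 4φ² + 8φ − 21 = 0.
φ = (−8 + √(8² + 4·4·21)) / (2·4) = (−8 + √400) / 8 = (−8 + 20)/8 = 3/2.
ℓ''(φ) = −21/φ² − 4 < 0, confirming a maximum.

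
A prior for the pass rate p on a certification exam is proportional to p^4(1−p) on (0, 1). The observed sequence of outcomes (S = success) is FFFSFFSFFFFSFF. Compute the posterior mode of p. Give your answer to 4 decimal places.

The prior density ∝ p^4(1−p)^1 is the kernel of Beta(5, 2).
Data: 3 successes in 14 trials (from the sequence). The binomial likelihood contributes p^3(1−p)^11, so the posterior is Beta(5+3, 2+11) = Beta(8, 13).
For Beta(a, b) with a, b > 1 the mode is (a−1)/(a+b−2) = 7/19 ≈ 0.3684.

p̂_MAP = 0.3684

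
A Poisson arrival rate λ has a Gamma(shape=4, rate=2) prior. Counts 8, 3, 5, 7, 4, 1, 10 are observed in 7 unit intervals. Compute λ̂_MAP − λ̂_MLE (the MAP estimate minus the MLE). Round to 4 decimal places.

Σxᵢ = 38. Posterior is Gamma(42, 9); MAP = (42−1)/9 = 41/9 ≈ 4.55556.
MLE = x̄ = 38/7 ≈ 5.42857.
Difference = 41/9 − 38/7 = -55/63 ≈ -0.8730.

MAP − MLE = -0.8730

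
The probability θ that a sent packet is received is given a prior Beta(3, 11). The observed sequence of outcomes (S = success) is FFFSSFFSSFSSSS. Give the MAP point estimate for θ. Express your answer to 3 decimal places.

θ̂_MAP = 0.385

Prior: Beta(3, 11).
Data: 8 successes in 14 trials (from the sequence). The binomial likelihood contributes θ^8(1−θ)^6, so the posterior is Beta(3+8, 11+6) = Beta(11, 17).
For Beta(a, b) with a, b > 1 the mode is (a−1)/(a+b−2) = 10/26 ≈ 0.385.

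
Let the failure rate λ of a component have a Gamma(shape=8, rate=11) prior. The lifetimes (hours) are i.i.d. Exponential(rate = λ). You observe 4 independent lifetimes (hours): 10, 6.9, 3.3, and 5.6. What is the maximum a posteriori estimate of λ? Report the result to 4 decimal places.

λ̂_MAP = 0.2989

The Exponential(rate=λ) likelihood is ∝ λ^n e^(−λΣtᵢ). Here n = 4 and Σtᵢ = 10 + 6.9 + 3.3 + 5.6 = 25.8.
Posterior ∝ λ^7e^(−11λ) · λ^4e^(−25.8λ) = λ^11e^(−36.8λ), i.e. Gamma(12, 36.8).
Mode = (a−1)/b = 11/36.8 ≈ 0.2989.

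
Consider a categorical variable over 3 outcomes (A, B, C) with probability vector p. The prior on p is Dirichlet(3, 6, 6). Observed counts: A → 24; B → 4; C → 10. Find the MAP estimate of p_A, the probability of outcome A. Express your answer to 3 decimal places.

MAP estimate of p_A = 0.520

The posterior is Dirichlet(αᵢ + nᵢ) = Dirichlet(27, 10, 16).
For a Dirichlet(a₁,…,a_K) with all aᵢ > 1, the mode has j-th component (aⱼ − 1)/(Σaᵢ − K).
Here Σaᵢ = 53 and K = 3, so p_A = (27 − 1)/(53 − 3) = 26/50 ≈ 0.520.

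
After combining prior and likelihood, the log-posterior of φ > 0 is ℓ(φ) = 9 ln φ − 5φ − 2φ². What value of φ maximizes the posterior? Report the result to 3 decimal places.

φ̂_MAP = 1.000

ℓ'(φ) = 9/φ − 5 − 4φ. Setting this to zero and multiplying by φ: 4φ² + 5φ − 9 = 0.
φ = (−5 + √(5² + 4·4·9)) / (2·4) = (−5 + √169) / 8 = (−5 + 13)/8 = 1.
ℓ''(φ) = −9/φ² − 4 < 0, confirming a maximum.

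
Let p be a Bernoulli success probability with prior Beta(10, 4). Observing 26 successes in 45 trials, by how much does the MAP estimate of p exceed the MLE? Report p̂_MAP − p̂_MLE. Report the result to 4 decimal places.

MAP − MLE = 0.0363

Posterior is Beta(36, 23); MAP = (36−1)/(59−2) = 35/57 ≈ 0.61404.
MLE ignores the prior: p̂_MLE = k/n = 26/45 ≈ 0.57778.
Difference = 35/57 − 26/45 = 31/855 ≈ 0.0363.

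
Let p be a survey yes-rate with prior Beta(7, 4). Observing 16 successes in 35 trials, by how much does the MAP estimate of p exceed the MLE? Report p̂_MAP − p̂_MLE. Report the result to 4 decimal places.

Posterior is Beta(23, 23); MAP = (23−1)/(46−2) = 22/44 ≈ 0.50000.
MLE ignores the prior: p̂_MLE = k/n = 16/35 ≈ 0.45714.
Difference = 22/44 − 16/35 = 3/70 ≈ 0.0429.

MAP − MLE = 0.0429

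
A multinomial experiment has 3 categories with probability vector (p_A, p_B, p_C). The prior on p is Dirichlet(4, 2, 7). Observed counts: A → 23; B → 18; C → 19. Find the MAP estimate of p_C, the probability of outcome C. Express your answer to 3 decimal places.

MAP estimate of p_C = 0.357

The posterior is Dirichlet(αᵢ + nᵢ) = Dirichlet(27, 20, 26).
For a Dirichlet(a₁,…,a_K) with all aᵢ > 1, the mode has j-th component (aⱼ − 1)/(Σaᵢ − K).
Here Σaᵢ = 73 and K = 3, so p_C = (26 − 1)/(73 − 3) = 25/70 ≈ 0.357.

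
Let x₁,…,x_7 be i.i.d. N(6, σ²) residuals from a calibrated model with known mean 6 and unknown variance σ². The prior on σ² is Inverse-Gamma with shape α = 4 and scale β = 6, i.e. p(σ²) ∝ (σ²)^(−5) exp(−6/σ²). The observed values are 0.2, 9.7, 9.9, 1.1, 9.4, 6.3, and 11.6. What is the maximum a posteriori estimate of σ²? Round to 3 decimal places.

Sum of squared deviations about the known mean: SS = (0.2−6)² + (9.7−6)² + (9.9−6)² + (1.1−6)² + (9.4−6)² + (6.3−6)² + (11.6−6)² = 129.56.
The Normal likelihood contributes (σ²)^(−n/2) exp(−SS/(2σ²)), so the posterior is Inverse-Gamma(α + n/2, β + SS/2) = Inverse-Gamma(7.5, 70.78).
The mode of Inverse-Gamma(a, b) is b/(a+1) = 70.78/8.5 ≈ 8.327.

σ̂²_MAP = 8.327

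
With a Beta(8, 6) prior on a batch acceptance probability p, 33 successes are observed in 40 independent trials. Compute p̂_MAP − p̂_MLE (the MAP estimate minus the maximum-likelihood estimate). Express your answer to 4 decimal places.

MAP − MLE = -0.0558

Posterior is Beta(41, 13); MAP = (41−1)/(54−2) = 40/52 ≈ 0.76923.
MLE ignores the prior: p̂_MLE = k/n = 33/40 ≈ 0.82500.
Difference = 40/52 − 33/40 = -29/520 ≈ -0.0558.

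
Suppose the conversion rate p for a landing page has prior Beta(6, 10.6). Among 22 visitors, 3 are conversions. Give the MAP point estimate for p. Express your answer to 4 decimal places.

p̂_MAP = 0.2186

Prior: Beta(6, 10.6).
Data: 3 successes in 22 trials. The binomial likelihood contributes p^3(1−p)^19, so the posterior is Beta(6+3, 10.6+19) = Beta(9, 29.6).
For Beta(a, b) with a, b > 1 the mode is (a−1)/(a+b−2) = 8/36.6 ≈ 0.2186.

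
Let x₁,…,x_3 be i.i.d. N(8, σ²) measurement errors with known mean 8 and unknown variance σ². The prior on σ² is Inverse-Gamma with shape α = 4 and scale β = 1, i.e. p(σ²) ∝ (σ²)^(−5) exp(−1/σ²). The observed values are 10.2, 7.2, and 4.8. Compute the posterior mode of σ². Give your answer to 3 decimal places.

Sum of squared deviations about the known mean: SS = (10.2−8)² + (7.2−8)² + (4.8−8)² = 15.72.
The Normal likelihood contributes (σ²)^(−n/2) exp(−SS/(2σ²)), so the posterior is Inverse-Gamma(α + n/2, β + SS/2) = Inverse-Gamma(5.5, 8.86).
The mode of Inverse-Gamma(a, b) is b/(a+1) = 8.86/6.5 ≈ 1.363.

σ̂²_MAP = 1.363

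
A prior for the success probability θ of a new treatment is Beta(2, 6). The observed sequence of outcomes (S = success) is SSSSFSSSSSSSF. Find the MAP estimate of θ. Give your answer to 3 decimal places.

Prior: Beta(2, 6).
Data: 11 successes in 13 trials (from the sequence). The binomial likelihood contributes θ^11(1−θ)^2, so the posterior is Beta(2+11, 6+2) = Beta(13, 8).
For Beta(a, b) with a, b > 1 the mode is (a−1)/(a+b−2) = 12/19 ≈ 0.632.

θ̂_MAP = 0.632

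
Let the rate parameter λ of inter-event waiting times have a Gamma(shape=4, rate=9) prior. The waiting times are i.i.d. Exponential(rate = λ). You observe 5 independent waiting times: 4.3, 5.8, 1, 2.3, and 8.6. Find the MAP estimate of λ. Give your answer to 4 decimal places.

λ̂_MAP = 0.2581

The Exponential(rate=λ) likelihood is ∝ λ^n e^(−λΣtᵢ). Here n = 5 and Σtᵢ = 4.3 + 5.8 + 1 + 2.3 + 8.6 = 22.
Posterior ∝ λ^3e^(−9λ) · λ^5e^(−22λ) = λ^8e^(−31λ), i.e. Gamma(9, 31).
Mode = (a−1)/b = 8/31 ≈ 0.2581.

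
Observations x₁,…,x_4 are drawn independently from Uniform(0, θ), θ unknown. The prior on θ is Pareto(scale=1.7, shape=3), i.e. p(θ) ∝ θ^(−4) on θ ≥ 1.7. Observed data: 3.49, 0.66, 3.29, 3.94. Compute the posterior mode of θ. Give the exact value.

The Uniform(0, θ) likelihood is θ^(−n) for θ ≥ max(xᵢ), zero otherwise. Here max(xᵢ) = 3.94.
Posterior ∝ θ^(−4) · θ^(−4) = θ^(−8) on θ ≥ max(1.7, 3.94) = 3.94.
This density is strictly decreasing in θ, so the posterior mode lies at the lower boundary of the support.

θ̂_MAP = 3.94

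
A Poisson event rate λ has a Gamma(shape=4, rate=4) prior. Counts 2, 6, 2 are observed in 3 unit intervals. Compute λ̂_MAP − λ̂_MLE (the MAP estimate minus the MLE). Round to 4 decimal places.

Σxᵢ = 10. Posterior is Gamma(14, 7); MAP = (14−1)/7 = 13/7 ≈ 1.85714.
MLE = x̄ = 10/3 ≈ 3.33333.
Difference = 13/7 − 10/3 = -31/21 ≈ -1.4762.

MAP − MLE = -1.4762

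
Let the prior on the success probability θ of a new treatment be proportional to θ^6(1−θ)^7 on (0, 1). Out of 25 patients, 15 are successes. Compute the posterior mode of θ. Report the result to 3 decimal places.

The prior density ∝ θ^6(1−θ)^7 is the kernel of Beta(7, 8).
Data: 15 successes in 25 trials. The binomial likelihood contributes θ^15(1−θ)^10, so the posterior is Beta(7+15, 8+10) = Beta(22, 18).
For Beta(a, b) with a, b > 1 the mode is (a−1)/(a+b−2) = 21/38 ≈ 0.553.

θ̂_MAP = 0.553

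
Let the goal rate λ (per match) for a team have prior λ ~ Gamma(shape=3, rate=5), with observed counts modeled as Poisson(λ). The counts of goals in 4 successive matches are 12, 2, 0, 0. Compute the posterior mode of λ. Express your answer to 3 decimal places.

λ̂_MAP = 1.778

Σxᵢ = 12+2+0+0 = 14, with n = 4.
Posterior ∝ λ^2e^(−5λ) · λ^14e^(−4λ) = λ^16e^(−9λ), i.e. Gamma(shape=17, rate=9).
The mode of a Gamma(a, b) with a ≥ 1 (shape–rate) is (a−1)/b = 16/9 ≈ 1.778.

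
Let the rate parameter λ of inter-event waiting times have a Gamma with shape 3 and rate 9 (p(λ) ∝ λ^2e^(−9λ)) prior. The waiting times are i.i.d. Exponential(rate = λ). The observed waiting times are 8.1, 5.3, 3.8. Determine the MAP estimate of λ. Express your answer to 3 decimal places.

λ̂_MAP = 0.191

The Exponential(rate=λ) likelihood is ∝ λ^n e^(−λΣtᵢ). Here n = 3 and Σtᵢ = 8.1 + 5.3 + 3.8 = 17.2.
Posterior ∝ λ^2e^(−9λ) · λ^3e^(−17.2λ) = λ^5e^(−26.2λ), i.e. Gamma(6, 26.2).
Mode = (a−1)/b = 5/26.2 ≈ 0.191.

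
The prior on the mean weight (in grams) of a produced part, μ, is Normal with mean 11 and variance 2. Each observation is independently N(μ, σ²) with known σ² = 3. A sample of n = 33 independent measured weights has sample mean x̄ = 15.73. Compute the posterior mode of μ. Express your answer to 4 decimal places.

μ̂_MAP = 15.5243

n = 33, x̄ = 15.73.
For a Normal prior and Normal likelihood with known variance, the posterior is Normal; its mode equals its mean, the precision-weighted average.
Prior precision 1/σ₀² = 1/2 = 0.5; data precision n/σ² = 33/3 = 11.
μ̂ = (0.5·11 + 11·15.73) / (0.5 + 11) = 178.53/11.5 = 17853/1150 ≈ 15.5243.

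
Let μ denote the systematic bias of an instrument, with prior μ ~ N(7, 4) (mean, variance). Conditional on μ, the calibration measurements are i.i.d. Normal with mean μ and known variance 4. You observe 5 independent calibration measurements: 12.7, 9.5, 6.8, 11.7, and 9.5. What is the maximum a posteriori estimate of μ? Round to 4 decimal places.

n = 5; x̄ = (12.7 + 9.5 + 6.8 + 11.7 + 9.5)/5 = 50.2/5 = 10.04.
For a Normal prior and Normal likelihood with known variance, the posterior is Normal; its mode equals its mean, the precision-weighted average.
Prior precision 1/σ₀² = 1/4 = 0.25; data precision n/σ² = 5/4 = 1.25.
μ̂ = (0.25·7 + 1.25·10.04) / (0.25 + 1.25) = 14.3/1.5 = 143/15 ≈ 9.5333.

μ̂_MAP = 9.5333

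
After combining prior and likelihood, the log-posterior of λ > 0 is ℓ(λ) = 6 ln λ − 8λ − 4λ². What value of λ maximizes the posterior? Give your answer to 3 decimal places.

λ̂_MAP = 0.500

ℓ'(λ) = 6/λ − 8 − 8λ. Setting this to zero and multiplying by λ: 8λ² + 8λ − 6 = 0.
λ = (−8 + √(8² + 4·8·6)) / (2·8) = (−8 + √256) / 16 = (−8 + 16)/16 = 1/2.
ℓ''(λ) = −6/λ² − 8 < 0, confirming a maximum.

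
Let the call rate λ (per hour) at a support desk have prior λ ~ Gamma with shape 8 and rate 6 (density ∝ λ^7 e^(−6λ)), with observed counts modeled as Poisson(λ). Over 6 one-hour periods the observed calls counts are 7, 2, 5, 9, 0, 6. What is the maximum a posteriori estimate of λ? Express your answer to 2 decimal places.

Σxᵢ = 7+2+5+9+0+6 = 29, with n = 6.
Posterior ∝ λ^7e^(−6λ) · λ^29e^(−6λ) = λ^36e^(−12λ), i.e. Gamma(shape=37, rate=12).
The mode of a Gamma(a, b) with a ≥ 1 (shape–rate) is (a−1)/b = 36/12 ≈ 3.00.

λ̂_MAP = 3.00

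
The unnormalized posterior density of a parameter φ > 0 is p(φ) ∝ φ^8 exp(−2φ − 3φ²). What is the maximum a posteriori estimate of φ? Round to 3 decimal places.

ℓ'(φ) = 8/φ − 2 − 6φ. Setting this to zero and multiplying by φ: 6φ² + 2φ − 8 = 0.
φ = (−2 + √(2² + 4·6·8)) / (2·6) = (−2 + √196) / 12 = (−2 + 14)/12 = 1.
ℓ''(φ) = −8/φ² − 6 < 0, confirming a maximum.

φ̂_MAP = 1.000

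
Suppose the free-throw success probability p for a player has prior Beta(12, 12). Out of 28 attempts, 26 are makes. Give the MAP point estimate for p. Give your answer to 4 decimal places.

p̂_MAP = 0.7400

Prior: Beta(12, 12).
Data: 26 successes in 28 trials. The binomial likelihood contributes p^26(1−p)^2, so the posterior is Beta(12+26, 12+2) = Beta(38, 14).
For Beta(a, b) with a, b > 1 the mode is (a−1)/(a+b−2) = 37/50 ≈ 0.7400.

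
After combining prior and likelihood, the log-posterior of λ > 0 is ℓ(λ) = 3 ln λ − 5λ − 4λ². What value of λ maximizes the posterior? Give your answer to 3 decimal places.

ℓ'(λ) = 3/λ − 5 − 8λ. Setting this to zero and multiplying by λ: 8λ² + 5λ − 3 = 0.
λ = (−5 + √(5² + 4·8·3)) / (2·8) = (−5 + √121) / 16 = (−5 + 11)/16 = 3/8.
ℓ''(λ) = −3/λ² − 8 < 0, confirming a maximum.

λ̂_MAP = 0.375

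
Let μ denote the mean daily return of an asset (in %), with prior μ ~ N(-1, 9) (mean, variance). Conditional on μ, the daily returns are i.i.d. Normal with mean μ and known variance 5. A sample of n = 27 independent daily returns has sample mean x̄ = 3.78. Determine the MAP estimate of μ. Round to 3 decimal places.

μ̂_MAP = 3.684

n = 27, x̄ = 3.78.
For a Normal prior and Normal likelihood with known variance, the posterior is Normal; its mode equals its mean, the precision-weighted average.
Prior precision 1/σ₀² = 1/9; data precision n/σ² = 27/5 = 5.4.
μ̂ = ((1/9)·(-1) + 5.4·3.78) / (1/9 + 5.4) = (45677/2250)/(248/45) = 45677/12400 ≈ 3.684.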